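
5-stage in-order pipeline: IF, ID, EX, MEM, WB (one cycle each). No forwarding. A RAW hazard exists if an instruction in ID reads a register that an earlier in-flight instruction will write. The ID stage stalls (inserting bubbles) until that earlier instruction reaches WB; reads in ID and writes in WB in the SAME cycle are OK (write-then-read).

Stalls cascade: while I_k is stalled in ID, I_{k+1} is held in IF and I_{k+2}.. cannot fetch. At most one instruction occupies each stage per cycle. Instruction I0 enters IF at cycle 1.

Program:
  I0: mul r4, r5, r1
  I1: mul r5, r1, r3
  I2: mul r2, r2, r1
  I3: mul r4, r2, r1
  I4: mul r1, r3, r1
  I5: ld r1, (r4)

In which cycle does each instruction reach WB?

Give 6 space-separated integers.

Answer: 5 6 7 10 11 13

Derivation:
I0 mul r4 <- r5,r1: IF@1 ID@2 stall=0 (-) EX@3 MEM@4 WB@5
I1 mul r5 <- r1,r3: IF@2 ID@3 stall=0 (-) EX@4 MEM@5 WB@6
I2 mul r2 <- r2,r1: IF@3 ID@4 stall=0 (-) EX@5 MEM@6 WB@7
I3 mul r4 <- r2,r1: IF@4 ID@5 stall=2 (RAW on I2.r2 (WB@7)) EX@8 MEM@9 WB@10
I4 mul r1 <- r3,r1: IF@5 ID@8 stall=0 (-) EX@9 MEM@10 WB@11
I5 ld r1 <- r4: IF@8 ID@9 stall=1 (RAW on I3.r4 (WB@10)) EX@11 MEM@12 WB@13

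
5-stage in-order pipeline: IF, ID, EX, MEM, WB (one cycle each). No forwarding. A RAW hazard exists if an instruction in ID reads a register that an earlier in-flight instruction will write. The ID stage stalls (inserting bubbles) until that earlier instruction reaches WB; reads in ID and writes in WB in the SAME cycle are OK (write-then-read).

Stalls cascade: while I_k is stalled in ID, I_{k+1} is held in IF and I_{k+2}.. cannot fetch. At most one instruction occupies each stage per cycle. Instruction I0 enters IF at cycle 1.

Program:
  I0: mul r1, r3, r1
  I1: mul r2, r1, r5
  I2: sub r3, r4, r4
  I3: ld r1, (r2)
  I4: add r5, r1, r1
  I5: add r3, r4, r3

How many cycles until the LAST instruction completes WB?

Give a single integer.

Answer: 15

Derivation:
I0 mul r1 <- r3,r1: IF@1 ID@2 stall=0 (-) EX@3 MEM@4 WB@5
I1 mul r2 <- r1,r5: IF@2 ID@3 stall=2 (RAW on I0.r1 (WB@5)) EX@6 MEM@7 WB@8
I2 sub r3 <- r4,r4: IF@3 ID@6 stall=0 (-) EX@7 MEM@8 WB@9
I3 ld r1 <- r2: IF@6 ID@7 stall=1 (RAW on I1.r2 (WB@8)) EX@9 MEM@10 WB@11
I4 add r5 <- r1,r1: IF@7 ID@9 stall=2 (RAW on I3.r1 (WB@11)) EX@12 MEM@13 WB@14
I5 add r3 <- r4,r3: IF@9 ID@12 stall=0 (-) EX@13 MEM@14 WB@15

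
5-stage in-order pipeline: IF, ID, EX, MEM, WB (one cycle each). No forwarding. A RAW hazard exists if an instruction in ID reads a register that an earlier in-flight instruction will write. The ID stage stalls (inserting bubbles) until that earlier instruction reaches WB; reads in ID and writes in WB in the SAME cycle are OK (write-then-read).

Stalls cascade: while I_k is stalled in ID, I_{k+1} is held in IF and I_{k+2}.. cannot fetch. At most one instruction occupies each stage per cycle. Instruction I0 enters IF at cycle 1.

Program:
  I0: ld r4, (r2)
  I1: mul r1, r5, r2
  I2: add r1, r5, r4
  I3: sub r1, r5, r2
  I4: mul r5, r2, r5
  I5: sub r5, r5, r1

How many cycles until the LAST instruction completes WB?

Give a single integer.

Answer: 13

Derivation:
I0 ld r4 <- r2: IF@1 ID@2 stall=0 (-) EX@3 MEM@4 WB@5
I1 mul r1 <- r5,r2: IF@2 ID@3 stall=0 (-) EX@4 MEM@5 WB@6
I2 add r1 <- r5,r4: IF@3 ID@4 stall=1 (RAW on I0.r4 (WB@5)) EX@6 MEM@7 WB@8
I3 sub r1 <- r5,r2: IF@4 ID@6 stall=0 (-) EX@7 MEM@8 WB@9
I4 mul r5 <- r2,r5: IF@6 ID@7 stall=0 (-) EX@8 MEM@9 WB@10
I5 sub r5 <- r5,r1: IF@7 ID@8 stall=2 (RAW on I4.r5 (WB@10)) EX@11 MEM@12 WB@13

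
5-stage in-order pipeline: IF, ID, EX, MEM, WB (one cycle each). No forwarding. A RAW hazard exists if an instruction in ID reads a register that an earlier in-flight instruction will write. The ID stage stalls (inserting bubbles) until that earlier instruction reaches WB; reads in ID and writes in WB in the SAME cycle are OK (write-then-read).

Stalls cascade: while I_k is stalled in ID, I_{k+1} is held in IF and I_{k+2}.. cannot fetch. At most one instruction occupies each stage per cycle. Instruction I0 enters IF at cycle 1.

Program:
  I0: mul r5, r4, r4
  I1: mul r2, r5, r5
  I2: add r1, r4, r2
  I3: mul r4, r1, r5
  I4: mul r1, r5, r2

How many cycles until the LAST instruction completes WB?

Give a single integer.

Answer: 15

Derivation:
I0 mul r5 <- r4,r4: IF@1 ID@2 stall=0 (-) EX@3 MEM@4 WB@5
I1 mul r2 <- r5,r5: IF@2 ID@3 stall=2 (RAW on I0.r5 (WB@5)) EX@6 MEM@7 WB@8
I2 add r1 <- r4,r2: IF@3 ID@6 stall=2 (RAW on I1.r2 (WB@8)) EX@9 MEM@10 WB@11
I3 mul r4 <- r1,r5: IF@6 ID@9 stall=2 (RAW on I2.r1 (WB@11)) EX@12 MEM@13 WB@14
I4 mul r1 <- r5,r2: IF@9 ID@12 stall=0 (-) EX@13 MEM@14 WB@15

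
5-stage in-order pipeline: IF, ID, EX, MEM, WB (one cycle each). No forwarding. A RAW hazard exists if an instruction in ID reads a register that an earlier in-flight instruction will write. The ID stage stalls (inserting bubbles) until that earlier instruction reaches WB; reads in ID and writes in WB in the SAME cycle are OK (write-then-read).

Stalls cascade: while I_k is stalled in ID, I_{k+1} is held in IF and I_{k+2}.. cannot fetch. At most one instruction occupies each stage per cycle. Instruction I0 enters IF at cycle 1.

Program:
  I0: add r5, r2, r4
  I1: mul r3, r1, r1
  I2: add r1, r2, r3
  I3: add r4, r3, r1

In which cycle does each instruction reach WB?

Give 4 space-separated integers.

Answer: 5 6 9 12

Derivation:
I0 add r5 <- r2,r4: IF@1 ID@2 stall=0 (-) EX@3 MEM@4 WB@5
I1 mul r3 <- r1,r1: IF@2 ID@3 stall=0 (-) EX@4 MEM@5 WB@6
I2 add r1 <- r2,r3: IF@3 ID@4 stall=2 (RAW on I1.r3 (WB@6)) EX@7 MEM@8 WB@9
I3 add r4 <- r3,r1: IF@4 ID@7 stall=2 (RAW on I2.r1 (WB@9)) EX@10 MEM@11 WB@12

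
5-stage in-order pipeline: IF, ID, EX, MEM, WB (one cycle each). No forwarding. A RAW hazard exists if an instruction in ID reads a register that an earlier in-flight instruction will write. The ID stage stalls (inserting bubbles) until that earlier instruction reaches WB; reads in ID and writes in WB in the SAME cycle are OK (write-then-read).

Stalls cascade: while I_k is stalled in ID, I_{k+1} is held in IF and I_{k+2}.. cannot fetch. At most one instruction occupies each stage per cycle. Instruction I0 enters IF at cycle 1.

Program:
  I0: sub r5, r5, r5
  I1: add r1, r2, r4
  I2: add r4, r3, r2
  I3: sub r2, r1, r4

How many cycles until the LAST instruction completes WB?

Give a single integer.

Answer: 10

Derivation:
I0 sub r5 <- r5,r5: IF@1 ID@2 stall=0 (-) EX@3 MEM@4 WB@5
I1 add r1 <- r2,r4: IF@2 ID@3 stall=0 (-) EX@4 MEM@5 WB@6
I2 add r4 <- r3,r2: IF@3 ID@4 stall=0 (-) EX@5 MEM@6 WB@7
I3 sub r2 <- r1,r4: IF@4 ID@5 stall=2 (RAW on I2.r4 (WB@7)) EX@8 MEM@9 WB@10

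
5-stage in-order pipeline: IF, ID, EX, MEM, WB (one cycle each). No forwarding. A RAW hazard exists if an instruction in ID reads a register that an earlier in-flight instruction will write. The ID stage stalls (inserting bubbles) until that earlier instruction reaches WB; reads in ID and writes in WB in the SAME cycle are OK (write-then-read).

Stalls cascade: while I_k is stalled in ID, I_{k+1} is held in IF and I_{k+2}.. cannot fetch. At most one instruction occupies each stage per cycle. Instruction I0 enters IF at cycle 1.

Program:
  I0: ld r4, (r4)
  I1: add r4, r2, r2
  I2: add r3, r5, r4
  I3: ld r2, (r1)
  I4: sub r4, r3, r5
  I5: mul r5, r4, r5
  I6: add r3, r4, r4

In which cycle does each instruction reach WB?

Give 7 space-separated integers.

I0 ld r4 <- r4: IF@1 ID@2 stall=0 (-) EX@3 MEM@4 WB@5
I1 add r4 <- r2,r2: IF@2 ID@3 stall=0 (-) EX@4 MEM@5 WB@6
I2 add r3 <- r5,r4: IF@3 ID@4 stall=2 (RAW on I1.r4 (WB@6)) EX@7 MEM@8 WB@9
I3 ld r2 <- r1: IF@4 ID@7 stall=0 (-) EX@8 MEM@9 WB@10
I4 sub r4 <- r3,r5: IF@7 ID@8 stall=1 (RAW on I2.r3 (WB@9)) EX@10 MEM@11 WB@12
I5 mul r5 <- r4,r5: IF@8 ID@10 stall=2 (RAW on I4.r4 (WB@12)) EX@13 MEM@14 WB@15
I6 add r3 <- r4,r4: IF@10 ID@13 stall=0 (-) EX@14 MEM@15 WB@16

Answer: 5 6 9 10 12 15 16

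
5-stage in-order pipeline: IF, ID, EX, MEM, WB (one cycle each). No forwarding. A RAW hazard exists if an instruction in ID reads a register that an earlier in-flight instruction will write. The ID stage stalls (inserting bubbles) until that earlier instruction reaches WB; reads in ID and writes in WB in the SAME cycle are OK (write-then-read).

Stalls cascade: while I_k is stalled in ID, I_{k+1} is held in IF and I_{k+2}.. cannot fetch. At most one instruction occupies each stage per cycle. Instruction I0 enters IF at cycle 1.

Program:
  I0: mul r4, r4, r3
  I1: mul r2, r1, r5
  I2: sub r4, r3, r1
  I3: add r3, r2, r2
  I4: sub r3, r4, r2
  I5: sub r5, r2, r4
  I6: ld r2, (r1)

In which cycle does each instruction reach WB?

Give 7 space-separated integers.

Answer: 5 6 7 9 10 11 12

Derivation:
I0 mul r4 <- r4,r3: IF@1 ID@2 stall=0 (-) EX@3 MEM@4 WB@5
I1 mul r2 <- r1,r5: IF@2 ID@3 stall=0 (-) EX@4 MEM@5 WB@6
I2 sub r4 <- r3,r1: IF@3 ID@4 stall=0 (-) EX@5 MEM@6 WB@7
I3 add r3 <- r2,r2: IF@4 ID@5 stall=1 (RAW on I1.r2 (WB@6)) EX@7 MEM@8 WB@9
I4 sub r3 <- r4,r2: IF@5 ID@7 stall=0 (-) EX@8 MEM@9 WB@10
I5 sub r5 <- r2,r4: IF@7 ID@8 stall=0 (-) EX@9 MEM@10 WB@11
I6 ld r2 <- r1: IF@8 ID@9 stall=0 (-) EX@10 MEM@11 WB@12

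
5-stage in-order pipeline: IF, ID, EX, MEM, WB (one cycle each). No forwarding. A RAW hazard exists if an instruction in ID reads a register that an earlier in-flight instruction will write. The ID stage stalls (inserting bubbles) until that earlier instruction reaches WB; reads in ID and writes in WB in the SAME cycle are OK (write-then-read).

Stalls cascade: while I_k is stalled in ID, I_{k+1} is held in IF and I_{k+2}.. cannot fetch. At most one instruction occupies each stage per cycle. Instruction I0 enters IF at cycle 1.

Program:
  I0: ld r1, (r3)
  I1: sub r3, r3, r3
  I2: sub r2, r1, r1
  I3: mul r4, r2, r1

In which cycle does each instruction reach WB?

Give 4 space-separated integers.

I0 ld r1 <- r3: IF@1 ID@2 stall=0 (-) EX@3 MEM@4 WB@5
I1 sub r3 <- r3,r3: IF@2 ID@3 stall=0 (-) EX@4 MEM@5 WB@6
I2 sub r2 <- r1,r1: IF@3 ID@4 stall=1 (RAW on I0.r1 (WB@5)) EX@6 MEM@7 WB@8
I3 mul r4 <- r2,r1: IF@4 ID@6 stall=2 (RAW on I2.r2 (WB@8)) EX@9 MEM@10 WB@11

Answer: 5 6 8 11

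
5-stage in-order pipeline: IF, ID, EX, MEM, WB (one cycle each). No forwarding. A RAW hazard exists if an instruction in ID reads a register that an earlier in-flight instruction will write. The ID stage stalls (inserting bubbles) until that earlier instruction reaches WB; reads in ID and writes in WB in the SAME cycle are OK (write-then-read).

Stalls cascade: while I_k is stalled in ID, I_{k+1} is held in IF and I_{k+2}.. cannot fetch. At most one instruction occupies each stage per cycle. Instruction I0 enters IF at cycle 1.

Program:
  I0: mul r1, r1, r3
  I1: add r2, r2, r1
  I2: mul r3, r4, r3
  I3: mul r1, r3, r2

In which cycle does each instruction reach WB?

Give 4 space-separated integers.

I0 mul r1 <- r1,r3: IF@1 ID@2 stall=0 (-) EX@3 MEM@4 WB@5
I1 add r2 <- r2,r1: IF@2 ID@3 stall=2 (RAW on I0.r1 (WB@5)) EX@6 MEM@7 WB@8
I2 mul r3 <- r4,r3: IF@3 ID@6 stall=0 (-) EX@7 MEM@8 WB@9
I3 mul r1 <- r3,r2: IF@6 ID@7 stall=2 (RAW on I2.r3 (WB@9)) EX@10 MEM@11 WB@12

Answer: 5 8 9 12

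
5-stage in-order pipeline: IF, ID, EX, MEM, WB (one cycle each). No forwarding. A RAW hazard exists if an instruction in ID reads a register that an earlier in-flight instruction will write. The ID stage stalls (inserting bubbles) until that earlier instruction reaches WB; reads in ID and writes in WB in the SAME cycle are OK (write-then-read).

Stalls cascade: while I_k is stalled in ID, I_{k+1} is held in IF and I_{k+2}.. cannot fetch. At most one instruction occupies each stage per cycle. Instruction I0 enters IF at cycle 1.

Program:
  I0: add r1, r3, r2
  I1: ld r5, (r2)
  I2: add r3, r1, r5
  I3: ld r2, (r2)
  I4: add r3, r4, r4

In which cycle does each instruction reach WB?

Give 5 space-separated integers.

I0 add r1 <- r3,r2: IF@1 ID@2 stall=0 (-) EX@3 MEM@4 WB@5
I1 ld r5 <- r2: IF@2 ID@3 stall=0 (-) EX@4 MEM@5 WB@6
I2 add r3 <- r1,r5: IF@3 ID@4 stall=2 (RAW on I1.r5 (WB@6)) EX@7 MEM@8 WB@9
I3 ld r2 <- r2: IF@4 ID@7 stall=0 (-) EX@8 MEM@9 WB@10
I4 add r3 <- r4,r4: IF@7 ID@8 stall=0 (-) EX@9 MEM@10 WB@11

Answer: 5 6 9 10 11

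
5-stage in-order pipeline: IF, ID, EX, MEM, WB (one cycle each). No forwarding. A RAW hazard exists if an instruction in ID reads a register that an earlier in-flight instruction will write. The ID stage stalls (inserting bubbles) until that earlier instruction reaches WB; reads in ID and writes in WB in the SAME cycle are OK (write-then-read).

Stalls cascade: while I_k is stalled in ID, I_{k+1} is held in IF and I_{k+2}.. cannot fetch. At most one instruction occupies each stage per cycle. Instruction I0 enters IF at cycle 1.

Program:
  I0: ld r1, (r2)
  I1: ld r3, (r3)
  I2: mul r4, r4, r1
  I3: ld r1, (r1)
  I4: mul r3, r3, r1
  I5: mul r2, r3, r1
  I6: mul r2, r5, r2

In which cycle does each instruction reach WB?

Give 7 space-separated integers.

Answer: 5 6 8 9 12 15 18

Derivation:
I0 ld r1 <- r2: IF@1 ID@2 stall=0 (-) EX@3 MEM@4 WB@5
I1 ld r3 <- r3: IF@2 ID@3 stall=0 (-) EX@4 MEM@5 WB@6
I2 mul r4 <- r4,r1: IF@3 ID@4 stall=1 (RAW on I0.r1 (WB@5)) EX@6 MEM@7 WB@8
I3 ld r1 <- r1: IF@4 ID@6 stall=0 (-) EX@7 MEM@8 WB@9
I4 mul r3 <- r3,r1: IF@6 ID@7 stall=2 (RAW on I3.r1 (WB@9)) EX@10 MEM@11 WB@12
I5 mul r2 <- r3,r1: IF@7 ID@10 stall=2 (RAW on I4.r3 (WB@12)) EX@13 MEM@14 WB@15
I6 mul r2 <- r5,r2: IF@10 ID@13 stall=2 (RAW on I5.r2 (WB@15)) EX@16 MEM@17 WB@18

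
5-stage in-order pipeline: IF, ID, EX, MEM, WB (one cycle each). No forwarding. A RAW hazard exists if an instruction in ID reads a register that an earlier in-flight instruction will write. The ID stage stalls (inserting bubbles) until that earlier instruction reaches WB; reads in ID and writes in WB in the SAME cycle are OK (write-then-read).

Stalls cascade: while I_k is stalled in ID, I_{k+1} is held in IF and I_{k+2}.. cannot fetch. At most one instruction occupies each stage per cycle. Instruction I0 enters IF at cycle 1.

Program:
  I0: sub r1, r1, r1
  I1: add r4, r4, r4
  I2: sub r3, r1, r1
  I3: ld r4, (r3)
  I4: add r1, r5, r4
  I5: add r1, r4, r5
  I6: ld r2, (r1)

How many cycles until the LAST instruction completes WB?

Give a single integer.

Answer: 18

Derivation:
I0 sub r1 <- r1,r1: IF@1 ID@2 stall=0 (-) EX@3 MEM@4 WB@5
I1 add r4 <- r4,r4: IF@2 ID@3 stall=0 (-) EX@4 MEM@5 WB@6
I2 sub r3 <- r1,r1: IF@3 ID@4 stall=1 (RAW on I0.r1 (WB@5)) EX@6 MEM@7 WB@8
I3 ld r4 <- r3: IF@4 ID@6 stall=2 (RAW on I2.r3 (WB@8)) EX@9 MEM@10 WB@11
I4 add r1 <- r5,r4: IF@6 ID@9 stall=2 (RAW on I3.r4 (WB@11)) EX@12 MEM@13 WB@14
I5 add r1 <- r4,r5: IF@9 ID@12 stall=0 (-) EX@13 MEM@14 WB@15
I6 ld r2 <- r1: IF@12 ID@13 stall=2 (RAW on I5.r1 (WB@15)) EX@16 MEM@17 WB@18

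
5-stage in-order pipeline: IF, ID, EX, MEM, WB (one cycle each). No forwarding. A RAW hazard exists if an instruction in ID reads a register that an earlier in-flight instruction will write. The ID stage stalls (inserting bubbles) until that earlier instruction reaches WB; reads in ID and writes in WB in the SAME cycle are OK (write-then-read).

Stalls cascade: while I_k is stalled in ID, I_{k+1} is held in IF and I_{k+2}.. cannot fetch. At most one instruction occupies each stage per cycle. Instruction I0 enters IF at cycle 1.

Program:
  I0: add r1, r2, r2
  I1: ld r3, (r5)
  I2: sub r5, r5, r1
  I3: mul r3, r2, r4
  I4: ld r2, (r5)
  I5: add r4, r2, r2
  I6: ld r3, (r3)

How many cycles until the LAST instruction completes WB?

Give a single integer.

Answer: 15

Derivation:
I0 add r1 <- r2,r2: IF@1 ID@2 stall=0 (-) EX@3 MEM@4 WB@5
I1 ld r3 <- r5: IF@2 ID@3 stall=0 (-) EX@4 MEM@5 WB@6
I2 sub r5 <- r5,r1: IF@3 ID@4 stall=1 (RAW on I0.r1 (WB@5)) EX@6 MEM@7 WB@8
I3 mul r3 <- r2,r4: IF@4 ID@6 stall=0 (-) EX@7 MEM@8 WB@9
I4 ld r2 <- r5: IF@6 ID@7 stall=1 (RAW on I2.r5 (WB@8)) EX@9 MEM@10 WB@11
I5 add r4 <- r2,r2: IF@7 ID@9 stall=2 (RAW on I4.r2 (WB@11)) EX@12 MEM@13 WB@14
I6 ld r3 <- r3: IF@9 ID@12 stall=0 (-) EX@13 MEM@14 WB@15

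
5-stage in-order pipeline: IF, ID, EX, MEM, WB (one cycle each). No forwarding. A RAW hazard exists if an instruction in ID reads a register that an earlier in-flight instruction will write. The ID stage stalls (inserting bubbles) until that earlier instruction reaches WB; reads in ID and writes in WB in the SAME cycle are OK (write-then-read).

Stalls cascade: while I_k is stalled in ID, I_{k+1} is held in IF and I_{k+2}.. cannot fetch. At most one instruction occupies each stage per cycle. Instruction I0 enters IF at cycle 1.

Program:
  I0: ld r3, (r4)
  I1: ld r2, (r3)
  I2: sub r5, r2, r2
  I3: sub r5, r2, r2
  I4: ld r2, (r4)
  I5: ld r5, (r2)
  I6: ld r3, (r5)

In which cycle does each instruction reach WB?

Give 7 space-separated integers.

I0 ld r3 <- r4: IF@1 ID@2 stall=0 (-) EX@3 MEM@4 WB@5
I1 ld r2 <- r3: IF@2 ID@3 stall=2 (RAW on I0.r3 (WB@5)) EX@6 MEM@7 WB@8
I2 sub r5 <- r2,r2: IF@3 ID@6 stall=2 (RAW on I1.r2 (WB@8)) EX@9 MEM@10 WB@11
I3 sub r5 <- r2,r2: IF@6 ID@9 stall=0 (-) EX@10 MEM@11 WB@12
I4 ld r2 <- r4: IF@9 ID@10 stall=0 (-) EX@11 MEM@12 WB@13
I5 ld r5 <- r2: IF@10 ID@11 stall=2 (RAW on I4.r2 (WB@13)) EX@14 MEM@15 WB@16
I6 ld r3 <- r5: IF@11 ID@14 stall=2 (RAW on I5.r5 (WB@16)) EX@17 MEM@18 WB@19

Answer: 5 8 11 12 13 16 19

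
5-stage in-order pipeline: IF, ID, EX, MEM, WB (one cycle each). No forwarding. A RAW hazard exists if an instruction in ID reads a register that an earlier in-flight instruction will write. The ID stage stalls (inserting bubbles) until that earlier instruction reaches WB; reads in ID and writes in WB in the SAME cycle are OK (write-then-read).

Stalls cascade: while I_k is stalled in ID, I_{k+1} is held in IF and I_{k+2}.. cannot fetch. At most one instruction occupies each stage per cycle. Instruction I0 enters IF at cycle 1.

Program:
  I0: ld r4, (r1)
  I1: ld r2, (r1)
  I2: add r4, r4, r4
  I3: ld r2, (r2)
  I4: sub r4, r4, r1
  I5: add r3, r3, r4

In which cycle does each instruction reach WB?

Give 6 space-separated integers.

I0 ld r4 <- r1: IF@1 ID@2 stall=0 (-) EX@3 MEM@4 WB@5
I1 ld r2 <- r1: IF@2 ID@3 stall=0 (-) EX@4 MEM@5 WB@6
I2 add r4 <- r4,r4: IF@3 ID@4 stall=1 (RAW on I0.r4 (WB@5)) EX@6 MEM@7 WB@8
I3 ld r2 <- r2: IF@4 ID@6 stall=0 (-) EX@7 MEM@8 WB@9
I4 sub r4 <- r4,r1: IF@6 ID@7 stall=1 (RAW on I2.r4 (WB@8)) EX@9 MEM@10 WB@11
I5 add r3 <- r3,r4: IF@7 ID@9 stall=2 (RAW on I4.r4 (WB@11)) EX@12 MEM@13 WB@14

Answer: 5 6 8 9 11 14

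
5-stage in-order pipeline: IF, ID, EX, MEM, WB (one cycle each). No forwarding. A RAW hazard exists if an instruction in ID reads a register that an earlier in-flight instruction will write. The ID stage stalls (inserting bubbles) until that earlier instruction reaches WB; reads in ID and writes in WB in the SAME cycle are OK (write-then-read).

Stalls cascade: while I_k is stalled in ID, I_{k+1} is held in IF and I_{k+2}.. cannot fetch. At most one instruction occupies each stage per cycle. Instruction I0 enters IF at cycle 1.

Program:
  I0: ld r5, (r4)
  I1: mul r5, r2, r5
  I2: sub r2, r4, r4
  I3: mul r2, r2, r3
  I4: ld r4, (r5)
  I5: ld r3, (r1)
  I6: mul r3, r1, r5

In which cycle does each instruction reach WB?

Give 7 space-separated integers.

Answer: 5 8 9 12 13 14 15

Derivation:
I0 ld r5 <- r4: IF@1 ID@2 stall=0 (-) EX@3 MEM@4 WB@5
I1 mul r5 <- r2,r5: IF@2 ID@3 stall=2 (RAW on I0.r5 (WB@5)) EX@6 MEM@7 WB@8
I2 sub r2 <- r4,r4: IF@3 ID@6 stall=0 (-) EX@7 MEM@8 WB@9
I3 mul r2 <- r2,r3: IF@6 ID@7 stall=2 (RAW on I2.r2 (WB@9)) EX@10 MEM@11 WB@12
I4 ld r4 <- r5: IF@7 ID@10 stall=0 (-) EX@11 MEM@12 WB@13
I5 ld r3 <- r1: IF@10 ID@11 stall=0 (-) EX@12 MEM@13 WB@14
I6 mul r3 <- r1,r5: IF@11 ID@12 stall=0 (-) EX@13 MEM@14 WB@15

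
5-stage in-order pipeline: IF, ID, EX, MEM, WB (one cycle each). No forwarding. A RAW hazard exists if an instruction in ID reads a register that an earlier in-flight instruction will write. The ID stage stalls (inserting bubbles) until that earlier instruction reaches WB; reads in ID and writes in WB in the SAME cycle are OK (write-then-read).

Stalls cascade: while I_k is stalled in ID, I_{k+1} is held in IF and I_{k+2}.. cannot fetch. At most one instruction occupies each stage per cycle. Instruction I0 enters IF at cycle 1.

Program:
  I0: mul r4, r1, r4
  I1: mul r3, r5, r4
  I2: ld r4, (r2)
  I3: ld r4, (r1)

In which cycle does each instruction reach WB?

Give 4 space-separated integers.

Answer: 5 8 9 10

Derivation:
I0 mul r4 <- r1,r4: IF@1 ID@2 stall=0 (-) EX@3 MEM@4 WB@5
I1 mul r3 <- r5,r4: IF@2 ID@3 stall=2 (RAW on I0.r4 (WB@5)) EX@6 MEM@7 WB@8
I2 ld r4 <- r2: IF@3 ID@6 stall=0 (-) EX@7 MEM@8 WB@9
I3 ld r4 <- r1: IF@6 ID@7 stall=0 (-) EX@8 MEM@9 WB@10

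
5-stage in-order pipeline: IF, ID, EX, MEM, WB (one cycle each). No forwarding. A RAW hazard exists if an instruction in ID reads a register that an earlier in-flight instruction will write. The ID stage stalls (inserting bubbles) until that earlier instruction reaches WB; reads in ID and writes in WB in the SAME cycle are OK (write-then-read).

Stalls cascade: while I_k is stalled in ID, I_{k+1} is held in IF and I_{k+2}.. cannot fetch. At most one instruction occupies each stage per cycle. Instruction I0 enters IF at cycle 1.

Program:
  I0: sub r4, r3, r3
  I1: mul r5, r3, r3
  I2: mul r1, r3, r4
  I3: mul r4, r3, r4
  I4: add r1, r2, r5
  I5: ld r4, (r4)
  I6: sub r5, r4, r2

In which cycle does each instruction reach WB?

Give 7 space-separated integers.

I0 sub r4 <- r3,r3: IF@1 ID@2 stall=0 (-) EX@3 MEM@4 WB@5
I1 mul r5 <- r3,r3: IF@2 ID@3 stall=0 (-) EX@4 MEM@5 WB@6
I2 mul r1 <- r3,r4: IF@3 ID@4 stall=1 (RAW on I0.r4 (WB@5)) EX@6 MEM@7 WB@8
I3 mul r4 <- r3,r4: IF@4 ID@6 stall=0 (-) EX@7 MEM@8 WB@9
I4 add r1 <- r2,r5: IF@6 ID@7 stall=0 (-) EX@8 MEM@9 WB@10
I5 ld r4 <- r4: IF@7 ID@8 stall=1 (RAW on I3.r4 (WB@9)) EX@10 MEM@11 WB@12
I6 sub r5 <- r4,r2: IF@8 ID@10 stall=2 (RAW on I5.r4 (WB@12)) EX@13 MEM@14 WB@15

Answer: 5 6 8 9 10 12 15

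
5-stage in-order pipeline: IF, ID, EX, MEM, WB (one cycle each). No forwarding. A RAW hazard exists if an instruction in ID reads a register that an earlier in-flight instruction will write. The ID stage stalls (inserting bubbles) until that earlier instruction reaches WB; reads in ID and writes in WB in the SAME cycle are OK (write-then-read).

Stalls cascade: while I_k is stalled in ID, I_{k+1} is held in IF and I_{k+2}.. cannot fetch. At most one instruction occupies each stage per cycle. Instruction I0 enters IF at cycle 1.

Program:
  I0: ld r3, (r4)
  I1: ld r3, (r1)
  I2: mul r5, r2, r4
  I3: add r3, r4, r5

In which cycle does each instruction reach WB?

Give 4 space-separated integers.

I0 ld r3 <- r4: IF@1 ID@2 stall=0 (-) EX@3 MEM@4 WB@5
I1 ld r3 <- r1: IF@2 ID@3 stall=0 (-) EX@4 MEM@5 WB@6
I2 mul r5 <- r2,r4: IF@3 ID@4 stall=0 (-) EX@5 MEM@6 WB@7
I3 add r3 <- r4,r5: IF@4 ID@5 stall=2 (RAW on I2.r5 (WB@7)) EX@8 MEM@9 WB@10

Answer: 5 6 7 10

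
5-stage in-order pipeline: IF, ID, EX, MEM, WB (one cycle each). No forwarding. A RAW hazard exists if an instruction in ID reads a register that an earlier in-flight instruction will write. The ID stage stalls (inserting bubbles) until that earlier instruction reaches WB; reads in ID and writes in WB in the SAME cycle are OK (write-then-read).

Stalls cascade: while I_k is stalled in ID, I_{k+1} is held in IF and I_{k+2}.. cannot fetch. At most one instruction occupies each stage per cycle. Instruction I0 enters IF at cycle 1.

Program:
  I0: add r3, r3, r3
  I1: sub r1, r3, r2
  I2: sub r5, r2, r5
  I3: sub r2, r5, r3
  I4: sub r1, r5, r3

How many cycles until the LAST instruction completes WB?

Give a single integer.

I0 add r3 <- r3,r3: IF@1 ID@2 stall=0 (-) EX@3 MEM@4 WB@5
I1 sub r1 <- r3,r2: IF@2 ID@3 stall=2 (RAW on I0.r3 (WB@5)) EX@6 MEM@7 WB@8
I2 sub r5 <- r2,r5: IF@3 ID@6 stall=0 (-) EX@7 MEM@8 WB@9
I3 sub r2 <- r5,r3: IF@6 ID@7 stall=2 (RAW on I2.r5 (WB@9)) EX@10 MEM@11 WB@12
I4 sub r1 <- r5,r3: IF@7 ID@10 stall=0 (-) EX@11 MEM@12 WB@13

Answer: 13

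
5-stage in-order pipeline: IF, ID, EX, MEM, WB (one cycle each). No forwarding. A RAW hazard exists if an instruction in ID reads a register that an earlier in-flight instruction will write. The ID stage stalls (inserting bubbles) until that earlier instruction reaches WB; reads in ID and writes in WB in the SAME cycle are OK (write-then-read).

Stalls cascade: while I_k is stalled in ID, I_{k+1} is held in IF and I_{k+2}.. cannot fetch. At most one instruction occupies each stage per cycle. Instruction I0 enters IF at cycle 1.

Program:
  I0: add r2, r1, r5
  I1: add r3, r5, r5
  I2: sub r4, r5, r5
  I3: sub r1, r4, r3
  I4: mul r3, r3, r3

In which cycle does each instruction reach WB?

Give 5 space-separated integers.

Answer: 5 6 7 10 11

Derivation:
I0 add r2 <- r1,r5: IF@1 ID@2 stall=0 (-) EX@3 MEM@4 WB@5
I1 add r3 <- r5,r5: IF@2 ID@3 stall=0 (-) EX@4 MEM@5 WB@6
I2 sub r4 <- r5,r5: IF@3 ID@4 stall=0 (-) EX@5 MEM@6 WB@7
I3 sub r1 <- r4,r3: IF@4 ID@5 stall=2 (RAW on I2.r4 (WB@7)) EX@8 MEM@9 WB@10
I4 mul r3 <- r3,r3: IF@5 ID@8 stall=0 (-) EX@9 MEM@10 WB@11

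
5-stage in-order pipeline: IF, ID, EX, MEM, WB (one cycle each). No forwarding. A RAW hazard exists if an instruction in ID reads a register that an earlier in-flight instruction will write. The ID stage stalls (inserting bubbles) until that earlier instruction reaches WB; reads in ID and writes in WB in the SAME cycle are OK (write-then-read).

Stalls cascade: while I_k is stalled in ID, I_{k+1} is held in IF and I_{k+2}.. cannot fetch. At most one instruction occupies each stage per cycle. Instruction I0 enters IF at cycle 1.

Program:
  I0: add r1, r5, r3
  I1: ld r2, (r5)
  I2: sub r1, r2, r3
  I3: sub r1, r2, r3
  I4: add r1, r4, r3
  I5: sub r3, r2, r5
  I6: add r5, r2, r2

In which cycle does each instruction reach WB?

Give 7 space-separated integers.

I0 add r1 <- r5,r3: IF@1 ID@2 stall=0 (-) EX@3 MEM@4 WB@5
I1 ld r2 <- r5: IF@2 ID@3 stall=0 (-) EX@4 MEM@5 WB@6
I2 sub r1 <- r2,r3: IF@3 ID@4 stall=2 (RAW on I1.r2 (WB@6)) EX@7 MEM@8 WB@9
I3 sub r1 <- r2,r3: IF@4 ID@7 stall=0 (-) EX@8 MEM@9 WB@10
I4 add r1 <- r4,r3: IF@7 ID@8 stall=0 (-) EX@9 MEM@10 WB@11
I5 sub r3 <- r2,r5: IF@8 ID@9 stall=0 (-) EX@10 MEM@11 WB@12
I6 add r5 <- r2,r2: IF@9 ID@10 stall=0 (-) EX@11 MEM@12 WB@13

Answer: 5 6 9 10 11 12 13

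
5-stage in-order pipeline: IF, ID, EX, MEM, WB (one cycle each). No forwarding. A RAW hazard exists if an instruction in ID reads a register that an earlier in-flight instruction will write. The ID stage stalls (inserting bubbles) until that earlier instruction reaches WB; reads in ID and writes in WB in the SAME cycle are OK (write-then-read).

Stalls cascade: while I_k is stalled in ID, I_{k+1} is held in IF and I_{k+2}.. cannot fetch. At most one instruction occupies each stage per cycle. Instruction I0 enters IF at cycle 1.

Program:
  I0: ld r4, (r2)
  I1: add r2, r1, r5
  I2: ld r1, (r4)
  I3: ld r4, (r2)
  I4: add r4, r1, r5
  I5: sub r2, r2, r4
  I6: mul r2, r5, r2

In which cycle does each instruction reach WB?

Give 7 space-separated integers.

Answer: 5 6 8 9 11 14 17

Derivation:
I0 ld r4 <- r2: IF@1 ID@2 stall=0 (-) EX@3 MEM@4 WB@5
I1 add r2 <- r1,r5: IF@2 ID@3 stall=0 (-) EX@4 MEM@5 WB@6
I2 ld r1 <- r4: IF@3 ID@4 stall=1 (RAW on I0.r4 (WB@5)) EX@6 MEM@7 WB@8
I3 ld r4 <- r2: IF@4 ID@6 stall=0 (-) EX@7 MEM@8 WB@9
I4 add r4 <- r1,r5: IF@6 ID@7 stall=1 (RAW on I2.r1 (WB@8)) EX@9 MEM@10 WB@11
I5 sub r2 <- r2,r4: IF@7 ID@9 stall=2 (RAW on I4.r4 (WB@11)) EX@12 MEM@13 WB@14
I6 mul r2 <- r5,r2: IF@9 ID@12 stall=2 (RAW on I5.r2 (WB@14)) EX@15 MEM@16 WB@17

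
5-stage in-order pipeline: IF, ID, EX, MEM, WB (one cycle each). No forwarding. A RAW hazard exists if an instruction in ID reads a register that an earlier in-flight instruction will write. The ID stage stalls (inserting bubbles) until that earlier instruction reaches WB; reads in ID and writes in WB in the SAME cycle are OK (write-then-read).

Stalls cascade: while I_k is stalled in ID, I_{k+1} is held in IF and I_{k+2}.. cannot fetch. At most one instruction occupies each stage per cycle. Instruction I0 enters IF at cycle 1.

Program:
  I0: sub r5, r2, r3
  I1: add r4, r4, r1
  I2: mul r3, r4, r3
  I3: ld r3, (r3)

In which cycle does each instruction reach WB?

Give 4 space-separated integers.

I0 sub r5 <- r2,r3: IF@1 ID@2 stall=0 (-) EX@3 MEM@4 WB@5
I1 add r4 <- r4,r1: IF@2 ID@3 stall=0 (-) EX@4 MEM@5 WB@6
I2 mul r3 <- r4,r3: IF@3 ID@4 stall=2 (RAW on I1.r4 (WB@6)) EX@7 MEM@8 WB@9
I3 ld r3 <- r3: IF@4 ID@7 stall=2 (RAW on I2.r3 (WB@9)) EX@10 MEM@11 WB@12

Answer: 5 6 9 12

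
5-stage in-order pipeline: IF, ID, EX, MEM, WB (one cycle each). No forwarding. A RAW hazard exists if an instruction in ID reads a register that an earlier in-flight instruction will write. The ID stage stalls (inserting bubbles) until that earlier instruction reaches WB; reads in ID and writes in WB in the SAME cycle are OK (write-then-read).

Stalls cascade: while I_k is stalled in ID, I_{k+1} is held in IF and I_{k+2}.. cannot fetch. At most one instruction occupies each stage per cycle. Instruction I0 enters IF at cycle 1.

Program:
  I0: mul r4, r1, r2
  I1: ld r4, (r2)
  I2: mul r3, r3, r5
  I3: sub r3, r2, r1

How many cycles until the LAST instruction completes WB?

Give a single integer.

Answer: 8

Derivation:
I0 mul r4 <- r1,r2: IF@1 ID@2 stall=0 (-) EX@3 MEM@4 WB@5
I1 ld r4 <- r2: IF@2 ID@3 stall=0 (-) EX@4 MEM@5 WB@6
I2 mul r3 <- r3,r5: IF@3 ID@4 stall=0 (-) EX@5 MEM@6 WB@7
I3 sub r3 <- r2,r1: IF@4 ID@5 stall=0 (-) EX@6 MEM@7 WB@8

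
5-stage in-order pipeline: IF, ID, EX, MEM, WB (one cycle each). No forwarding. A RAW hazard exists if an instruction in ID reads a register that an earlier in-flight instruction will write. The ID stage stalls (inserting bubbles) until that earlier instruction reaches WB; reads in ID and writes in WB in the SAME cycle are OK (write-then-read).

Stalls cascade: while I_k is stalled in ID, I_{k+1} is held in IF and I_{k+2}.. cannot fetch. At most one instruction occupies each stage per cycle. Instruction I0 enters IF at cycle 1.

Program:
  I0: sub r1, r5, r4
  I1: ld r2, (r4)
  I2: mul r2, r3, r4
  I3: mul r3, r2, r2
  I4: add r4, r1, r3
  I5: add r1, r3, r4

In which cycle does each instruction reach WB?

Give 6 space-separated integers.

I0 sub r1 <- r5,r4: IF@1 ID@2 stall=0 (-) EX@3 MEM@4 WB@5
I1 ld r2 <- r4: IF@2 ID@3 stall=0 (-) EX@4 MEM@5 WB@6
I2 mul r2 <- r3,r4: IF@3 ID@4 stall=0 (-) EX@5 MEM@6 WB@7
I3 mul r3 <- r2,r2: IF@4 ID@5 stall=2 (RAW on I2.r2 (WB@7)) EX@8 MEM@9 WB@10
I4 add r4 <- r1,r3: IF@5 ID@8 stall=2 (RAW on I3.r3 (WB@10)) EX@11 MEM@12 WB@13
I5 add r1 <- r3,r4: IF@8 ID@11 stall=2 (RAW on I4.r4 (WB@13)) EX@14 MEM@15 WB@16

Answer: 5 6 7 10 13 16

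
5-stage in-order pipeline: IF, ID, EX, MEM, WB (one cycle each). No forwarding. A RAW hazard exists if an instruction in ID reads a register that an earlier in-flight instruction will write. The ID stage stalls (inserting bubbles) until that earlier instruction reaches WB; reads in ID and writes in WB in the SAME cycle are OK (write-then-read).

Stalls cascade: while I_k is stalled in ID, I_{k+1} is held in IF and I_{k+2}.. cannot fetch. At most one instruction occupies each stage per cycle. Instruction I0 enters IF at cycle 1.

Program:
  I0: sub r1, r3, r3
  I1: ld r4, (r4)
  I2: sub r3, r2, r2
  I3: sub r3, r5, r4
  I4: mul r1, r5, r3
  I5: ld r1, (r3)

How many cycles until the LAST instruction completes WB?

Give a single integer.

Answer: 13

Derivation:
I0 sub r1 <- r3,r3: IF@1 ID@2 stall=0 (-) EX@3 MEM@4 WB@5
I1 ld r4 <- r4: IF@2 ID@3 stall=0 (-) EX@4 MEM@5 WB@6
I2 sub r3 <- r2,r2: IF@3 ID@4 stall=0 (-) EX@5 MEM@6 WB@7
I3 sub r3 <- r5,r4: IF@4 ID@5 stall=1 (RAW on I1.r4 (WB@6)) EX@7 MEM@8 WB@9
I4 mul r1 <- r5,r3: IF@5 ID@7 stall=2 (RAW on I3.r3 (WB@9)) EX@10 MEM@11 WB@12
I5 ld r1 <- r3: IF@7 ID@10 stall=0 (-) EX@11 MEM@12 WB@13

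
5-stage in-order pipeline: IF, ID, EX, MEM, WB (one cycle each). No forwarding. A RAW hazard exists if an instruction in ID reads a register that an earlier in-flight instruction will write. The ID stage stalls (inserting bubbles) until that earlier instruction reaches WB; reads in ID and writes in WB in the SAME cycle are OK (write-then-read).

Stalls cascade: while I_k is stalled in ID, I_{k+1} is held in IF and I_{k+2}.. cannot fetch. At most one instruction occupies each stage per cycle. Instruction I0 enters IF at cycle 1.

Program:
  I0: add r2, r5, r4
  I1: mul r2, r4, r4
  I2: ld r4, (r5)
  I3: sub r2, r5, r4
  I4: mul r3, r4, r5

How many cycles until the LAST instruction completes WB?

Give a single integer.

Answer: 11

Derivation:
I0 add r2 <- r5,r4: IF@1 ID@2 stall=0 (-) EX@3 MEM@4 WB@5
I1 mul r2 <- r4,r4: IF@2 ID@3 stall=0 (-) EX@4 MEM@5 WB@6
I2 ld r4 <- r5: IF@3 ID@4 stall=0 (-) EX@5 MEM@6 WB@7
I3 sub r2 <- r5,r4: IF@4 ID@5 stall=2 (RAW on I2.r4 (WB@7)) EX@8 MEM@9 WB@10
I4 mul r3 <- r4,r5: IF@5 ID@8 stall=0 (-) EX@9 MEM@10 WB@11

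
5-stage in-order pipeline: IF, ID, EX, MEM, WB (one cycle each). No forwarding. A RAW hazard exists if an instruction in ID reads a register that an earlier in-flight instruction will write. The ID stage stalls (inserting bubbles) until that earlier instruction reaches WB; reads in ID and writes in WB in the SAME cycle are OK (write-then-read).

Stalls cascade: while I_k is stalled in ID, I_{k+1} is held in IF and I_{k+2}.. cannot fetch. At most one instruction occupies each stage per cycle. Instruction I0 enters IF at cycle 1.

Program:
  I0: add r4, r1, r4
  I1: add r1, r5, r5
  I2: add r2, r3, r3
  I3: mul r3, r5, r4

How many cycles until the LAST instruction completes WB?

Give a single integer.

I0 add r4 <- r1,r4: IF@1 ID@2 stall=0 (-) EX@3 MEM@4 WB@5
I1 add r1 <- r5,r5: IF@2 ID@3 stall=0 (-) EX@4 MEM@5 WB@6
I2 add r2 <- r3,r3: IF@3 ID@4 stall=0 (-) EX@5 MEM@6 WB@7
I3 mul r3 <- r5,r4: IF@4 ID@5 stall=0 (-) EX@6 MEM@7 WB@8

Answer: 8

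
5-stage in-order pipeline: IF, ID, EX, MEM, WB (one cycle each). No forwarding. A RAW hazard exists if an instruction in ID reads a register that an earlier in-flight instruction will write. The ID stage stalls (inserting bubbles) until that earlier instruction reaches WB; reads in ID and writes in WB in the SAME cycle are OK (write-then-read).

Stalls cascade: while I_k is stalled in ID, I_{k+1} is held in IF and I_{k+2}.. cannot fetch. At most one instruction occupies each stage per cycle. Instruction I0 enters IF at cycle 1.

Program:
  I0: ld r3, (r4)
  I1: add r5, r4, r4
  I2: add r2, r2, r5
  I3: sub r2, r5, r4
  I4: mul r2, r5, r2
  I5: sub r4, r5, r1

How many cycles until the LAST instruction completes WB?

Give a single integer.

Answer: 14

Derivation:
I0 ld r3 <- r4: IF@1 ID@2 stall=0 (-) EX@3 MEM@4 WB@5
I1 add r5 <- r4,r4: IF@2 ID@3 stall=0 (-) EX@4 MEM@5 WB@6
I2 add r2 <- r2,r5: IF@3 ID@4 stall=2 (RAW on I1.r5 (WB@6)) EX@7 MEM@8 WB@9
I3 sub r2 <- r5,r4: IF@4 ID@7 stall=0 (-) EX@8 MEM@9 WB@10
I4 mul r2 <- r5,r2: IF@7 ID@8 stall=2 (RAW on I3.r2 (WB@10)) EX@11 MEM@12 WB@13
I5 sub r4 <- r5,r1: IF@8 ID@11 stall=0 (-) EX@12 MEM@13 WB@14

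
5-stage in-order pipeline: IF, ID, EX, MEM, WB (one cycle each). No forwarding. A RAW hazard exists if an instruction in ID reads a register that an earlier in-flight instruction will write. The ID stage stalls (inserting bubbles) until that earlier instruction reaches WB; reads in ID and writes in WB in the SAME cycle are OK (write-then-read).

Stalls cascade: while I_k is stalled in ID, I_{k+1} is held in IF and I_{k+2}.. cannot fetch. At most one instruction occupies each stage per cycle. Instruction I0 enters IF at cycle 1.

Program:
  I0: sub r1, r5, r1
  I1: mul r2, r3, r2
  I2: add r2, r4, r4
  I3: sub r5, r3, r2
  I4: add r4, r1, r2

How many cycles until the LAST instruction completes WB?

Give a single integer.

Answer: 11

Derivation:
I0 sub r1 <- r5,r1: IF@1 ID@2 stall=0 (-) EX@3 MEM@4 WB@5
I1 mul r2 <- r3,r2: IF@2 ID@3 stall=0 (-) EX@4 MEM@5 WB@6
I2 add r2 <- r4,r4: IF@3 ID@4 stall=0 (-) EX@5 MEM@6 WB@7
I3 sub r5 <- r3,r2: IF@4 ID@5 stall=2 (RAW on I2.r2 (WB@7)) EX@8 MEM@9 WB@10
I4 add r4 <- r1,r2: IF@5 ID@8 stall=0 (-) EX@9 MEM@10 WB@11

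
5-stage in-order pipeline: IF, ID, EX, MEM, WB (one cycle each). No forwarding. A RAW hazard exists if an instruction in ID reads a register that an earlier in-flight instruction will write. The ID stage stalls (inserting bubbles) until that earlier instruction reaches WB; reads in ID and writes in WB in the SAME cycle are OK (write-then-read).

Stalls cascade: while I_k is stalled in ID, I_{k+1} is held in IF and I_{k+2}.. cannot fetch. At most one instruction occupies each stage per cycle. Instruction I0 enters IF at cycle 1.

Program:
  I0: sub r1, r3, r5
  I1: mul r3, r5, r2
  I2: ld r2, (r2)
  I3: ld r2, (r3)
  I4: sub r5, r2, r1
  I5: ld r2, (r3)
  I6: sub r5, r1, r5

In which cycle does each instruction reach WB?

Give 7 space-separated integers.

Answer: 5 6 7 9 12 13 15

Derivation:
I0 sub r1 <- r3,r5: IF@1 ID@2 stall=0 (-) EX@3 MEM@4 WB@5
I1 mul r3 <- r5,r2: IF@2 ID@3 stall=0 (-) EX@4 MEM@5 WB@6
I2 ld r2 <- r2: IF@3 ID@4 stall=0 (-) EX@5 MEM@6 WB@7
I3 ld r2 <- r3: IF@4 ID@5 stall=1 (RAW on I1.r3 (WB@6)) EX@7 MEM@8 WB@9
I4 sub r5 <- r2,r1: IF@5 ID@7 stall=2 (RAW on I3.r2 (WB@9)) EX@10 MEM@11 WB@12
I5 ld r2 <- r3: IF@7 ID@10 stall=0 (-) EX@11 MEM@12 WB@13
I6 sub r5 <- r1,r5: IF@10 ID@11 stall=1 (RAW on I4.r5 (WB@12)) EX@13 MEM@14 WB@15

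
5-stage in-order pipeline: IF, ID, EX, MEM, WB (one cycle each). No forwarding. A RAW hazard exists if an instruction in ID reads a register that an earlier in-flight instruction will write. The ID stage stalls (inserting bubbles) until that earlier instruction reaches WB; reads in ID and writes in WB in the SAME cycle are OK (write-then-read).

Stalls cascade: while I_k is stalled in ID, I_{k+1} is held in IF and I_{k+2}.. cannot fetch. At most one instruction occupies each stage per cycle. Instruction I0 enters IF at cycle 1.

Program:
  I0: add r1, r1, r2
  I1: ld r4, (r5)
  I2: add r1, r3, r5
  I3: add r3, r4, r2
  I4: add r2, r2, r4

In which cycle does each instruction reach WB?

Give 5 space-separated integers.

I0 add r1 <- r1,r2: IF@1 ID@2 stall=0 (-) EX@3 MEM@4 WB@5
I1 ld r4 <- r5: IF@2 ID@3 stall=0 (-) EX@4 MEM@5 WB@6
I2 add r1 <- r3,r5: IF@3 ID@4 stall=0 (-) EX@5 MEM@6 WB@7
I3 add r3 <- r4,r2: IF@4 ID@5 stall=1 (RAW on I1.r4 (WB@6)) EX@7 MEM@8 WB@9
I4 add r2 <- r2,r4: IF@5 ID@7 stall=0 (-) EX@8 MEM@9 WB@10

Answer: 5 6 7 9 10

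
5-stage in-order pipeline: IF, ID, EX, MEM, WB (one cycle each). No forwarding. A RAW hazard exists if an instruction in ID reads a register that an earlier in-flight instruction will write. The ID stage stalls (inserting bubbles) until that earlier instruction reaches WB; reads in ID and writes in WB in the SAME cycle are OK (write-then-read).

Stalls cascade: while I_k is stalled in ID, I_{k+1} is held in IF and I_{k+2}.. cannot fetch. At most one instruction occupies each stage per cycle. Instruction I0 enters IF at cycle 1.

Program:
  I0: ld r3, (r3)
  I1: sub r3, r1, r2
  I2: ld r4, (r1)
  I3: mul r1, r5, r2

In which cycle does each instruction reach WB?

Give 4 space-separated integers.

I0 ld r3 <- r3: IF@1 ID@2 stall=0 (-) EX@3 MEM@4 WB@5
I1 sub r3 <- r1,r2: IF@2 ID@3 stall=0 (-) EX@4 MEM@5 WB@6
I2 ld r4 <- r1: IF@3 ID@4 stall=0 (-) EX@5 MEM@6 WB@7
I3 mul r1 <- r5,r2: IF@4 ID@5 stall=0 (-) EX@6 MEM@7 WB@8

Answer: 5 6 7 8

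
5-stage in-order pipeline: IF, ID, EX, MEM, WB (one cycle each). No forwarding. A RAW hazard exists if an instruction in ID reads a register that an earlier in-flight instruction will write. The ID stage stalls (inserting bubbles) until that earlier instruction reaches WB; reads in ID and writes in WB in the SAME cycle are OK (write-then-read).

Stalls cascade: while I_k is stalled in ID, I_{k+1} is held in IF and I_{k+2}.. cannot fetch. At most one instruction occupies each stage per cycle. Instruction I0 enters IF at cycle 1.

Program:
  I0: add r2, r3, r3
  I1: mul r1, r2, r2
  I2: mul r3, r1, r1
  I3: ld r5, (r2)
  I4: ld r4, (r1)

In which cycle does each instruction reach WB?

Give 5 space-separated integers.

Answer: 5 8 11 12 13

Derivation:
I0 add r2 <- r3,r3: IF@1 ID@2 stall=0 (-) EX@3 MEM@4 WB@5
I1 mul r1 <- r2,r2: IF@2 ID@3 stall=2 (RAW on I0.r2 (WB@5)) EX@6 MEM@7 WB@8
I2 mul r3 <- r1,r1: IF@3 ID@6 stall=2 (RAW on I1.r1 (WB@8)) EX@9 MEM@10 WB@11
I3 ld r5 <- r2: IF@6 ID@9 stall=0 (-) EX@10 MEM@11 WB@12
I4 ld r4 <- r1: IF@9 ID@10 stall=0 (-) EX@11 MEM@12 WB@13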